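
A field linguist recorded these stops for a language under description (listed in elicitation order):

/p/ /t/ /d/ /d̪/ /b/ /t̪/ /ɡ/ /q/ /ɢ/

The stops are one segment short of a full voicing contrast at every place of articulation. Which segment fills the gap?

Voiceless: /p/ (bilabial), /t̪/ (dental), /t/ (alveolar), /q/ (uvular).
Voiced: /b/ (bilabial), /d̪/ (dental), /d/ (alveolar), /ɡ/ (velar), /ɢ/ (uvular).
The velar row has no voiceless member, so the gap is the voiceless velar stop /k/.

/k/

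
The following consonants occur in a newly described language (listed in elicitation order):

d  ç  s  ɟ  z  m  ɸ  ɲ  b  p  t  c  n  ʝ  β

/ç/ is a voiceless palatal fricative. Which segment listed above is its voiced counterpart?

The voiced counterpart is a voiced palatal fricative — in this inventory, /ʝ/.

/ʝ/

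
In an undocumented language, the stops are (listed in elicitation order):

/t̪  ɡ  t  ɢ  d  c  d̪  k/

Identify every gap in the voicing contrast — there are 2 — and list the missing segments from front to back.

/ɟ/, /q/

place of articulation  voiceless  voiced  
dental            t̪        d̪      
alveolar          t         d       
palatal           c         —       
velar             k         ɡ       
uvular            —         ɢ       
Gaps, from front to back: palatal lacks voiced (/ɟ/); uvular lacks voiceless (/q/).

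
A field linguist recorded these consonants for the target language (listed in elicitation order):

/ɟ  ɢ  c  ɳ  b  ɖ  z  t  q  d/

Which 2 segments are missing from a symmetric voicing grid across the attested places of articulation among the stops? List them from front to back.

/p/, /ʈ/

bilabial: voiceless —, voiced /b/.
alveolar: voiceless /t/, voiced /d/.
retroflex: voiceless —, voiced /ɖ/.
palatal: voiceless /c/, voiced /ɟ/.
uvular: voiceless /q/, voiced /ɢ/.
Gaps, from front to back: bilabial lacks voiceless (/p/); retroflex lacks voiceless (/ʈ/).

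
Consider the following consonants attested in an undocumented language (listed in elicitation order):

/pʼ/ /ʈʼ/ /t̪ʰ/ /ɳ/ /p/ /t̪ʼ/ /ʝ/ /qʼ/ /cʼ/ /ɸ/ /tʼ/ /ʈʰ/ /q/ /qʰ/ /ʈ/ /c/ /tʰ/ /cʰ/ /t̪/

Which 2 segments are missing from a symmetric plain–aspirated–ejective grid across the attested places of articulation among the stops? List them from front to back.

/pʰ/, /t/

Plain: /p/ (bilabial), /t̪/ (dental), /ʈ/ (retroflex), /c/ (palatal), /q/ (uvular).
Aspirated: /t̪ʰ/ (dental), /tʰ/ (alveolar), /ʈʰ/ (retroflex), /cʰ/ (palatal), /qʰ/ (uvular).
Ejective: /pʼ/ (bilabial), /t̪ʼ/ (dental), /tʼ/ (alveolar), /ʈʼ/ (retroflex), /cʼ/ (palatal), /qʼ/ (uvular).
Gaps, from front to back: bilabial lacks aspirated (/pʰ/); alveolar lacks plain (/t/).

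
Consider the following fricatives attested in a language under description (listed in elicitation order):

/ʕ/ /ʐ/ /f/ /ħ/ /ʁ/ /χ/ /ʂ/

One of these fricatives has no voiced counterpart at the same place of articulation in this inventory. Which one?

Retroflex: /ʂ/ ~ /ʐ/
Uvular: /χ/ ~ /ʁ/
Pharyngeal: /ħ/ ~ /ʕ/
Labiodental: only /f/ (voiceless); no voiced partner.
So /f/ is the unpaired segment.

/f/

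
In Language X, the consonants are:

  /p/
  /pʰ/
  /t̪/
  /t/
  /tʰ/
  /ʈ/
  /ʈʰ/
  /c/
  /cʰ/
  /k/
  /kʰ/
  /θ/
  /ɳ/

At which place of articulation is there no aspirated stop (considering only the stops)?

dental

Plain: /p/ (bilabial), /t̪/ (dental), /t/ (alveolar), /ʈ/ (retroflex), /c/ (palatal), /k/ (velar).
Aspirated: /pʰ/ (bilabial), /tʰ/ (alveolar), /ʈʰ/ (retroflex), /cʰ/ (palatal), /kʰ/ (velar).
Every place of articulation has an aspirated member except dental, where /t̪ʰ/ would be expected.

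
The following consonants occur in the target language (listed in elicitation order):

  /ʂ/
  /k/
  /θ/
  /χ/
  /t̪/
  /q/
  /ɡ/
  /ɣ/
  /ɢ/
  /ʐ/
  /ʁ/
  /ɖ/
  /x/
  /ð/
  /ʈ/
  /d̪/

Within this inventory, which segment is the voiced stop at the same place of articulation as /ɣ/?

/ɡ/

/ɣ/ is a voiced velar fricative.
The voiced stop at the same place is a voiced velar stop — in this inventory, /ɡ/.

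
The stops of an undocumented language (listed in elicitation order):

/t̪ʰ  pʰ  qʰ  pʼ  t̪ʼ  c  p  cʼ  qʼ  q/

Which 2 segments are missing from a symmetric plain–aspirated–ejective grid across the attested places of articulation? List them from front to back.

place of articulation  plain     aspirated  ejective
bilabial          p         pʰ        pʼ      
dental            —         t̪ʰ       t̪ʼ     
palatal           c         —         cʼ      
uvular            q         qʰ        qʼ      
Gaps, from front to back: dental lacks plain (/t̪/); palatal lacks aspirated (/cʰ/).

/t̪/, /cʰ/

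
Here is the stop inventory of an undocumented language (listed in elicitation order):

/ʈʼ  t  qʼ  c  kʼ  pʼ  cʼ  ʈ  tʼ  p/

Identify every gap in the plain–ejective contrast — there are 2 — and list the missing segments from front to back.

/k/, /q/

Plain: /p/ (bilabial), /t/ (alveolar), /ʈ/ (retroflex), /c/ (palatal).
Ejective: /pʼ/ (bilabial), /tʼ/ (alveolar), /ʈʼ/ (retroflex), /cʼ/ (palatal), /kʼ/ (velar), /qʼ/ (uvular).
Gaps, from front to back: velar lacks plain (/k/); uvular lacks plain (/q/).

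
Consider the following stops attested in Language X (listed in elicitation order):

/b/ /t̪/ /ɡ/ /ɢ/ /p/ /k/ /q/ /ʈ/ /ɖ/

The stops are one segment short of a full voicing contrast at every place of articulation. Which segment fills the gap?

/d̪/

place of articulation  voiceless  voiced  
bilabial          p         b       
dental            t̪        —       
retroflex         ʈ         ɖ       
velar             k         ɡ       
uvular            q         ɢ       
The dental row has no voiced member, so the gap is the voiced dental stop /d̪/.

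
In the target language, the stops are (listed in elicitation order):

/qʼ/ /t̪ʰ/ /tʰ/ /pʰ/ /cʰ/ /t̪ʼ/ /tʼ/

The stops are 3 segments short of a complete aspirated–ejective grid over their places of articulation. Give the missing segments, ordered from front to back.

/pʼ/, /cʼ/, /qʰ/

bilabial: aspirated /pʰ/, ejective —.
dental: aspirated /t̪ʰ/, ejective /t̪ʼ/.
alveolar: aspirated /tʰ/, ejective /tʼ/.
palatal: aspirated /cʰ/, ejective —.
uvular: aspirated —, ejective /qʼ/.
Gaps, from front to back: bilabial lacks ejective (/pʼ/); palatal lacks ejective (/cʼ/); uvular lacks aspirated (/qʰ/).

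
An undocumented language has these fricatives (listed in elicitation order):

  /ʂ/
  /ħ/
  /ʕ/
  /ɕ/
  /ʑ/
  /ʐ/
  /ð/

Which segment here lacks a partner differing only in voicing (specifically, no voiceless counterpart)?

/ð/

Retroflex: /ʂ/ ~ /ʐ/
Alveolo-palatal: /ɕ/ ~ /ʑ/
Pharyngeal: /ħ/ ~ /ʕ/
Dental: only /ð/ (voiced); no voiceless partner.
So /ð/ is the unpaired segment.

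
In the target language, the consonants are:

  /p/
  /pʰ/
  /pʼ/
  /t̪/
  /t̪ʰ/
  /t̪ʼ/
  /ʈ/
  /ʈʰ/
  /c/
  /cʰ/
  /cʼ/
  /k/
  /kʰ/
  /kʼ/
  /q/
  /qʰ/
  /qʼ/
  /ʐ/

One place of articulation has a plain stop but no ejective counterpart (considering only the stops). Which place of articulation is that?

place of articulation  plain     aspirated  ejective
bilabial          p         pʰ        pʼ      
dental            t̪        t̪ʰ       t̪ʼ     
retroflex         ʈ         ʈʰ        —       
palatal           c         cʰ        cʼ      
velar             k         kʰ        kʼ      
uvular            q         qʰ        qʼ      
Every place of articulation has an ejective member except retroflex, where /ʈʼ/ would be expected.

retroflex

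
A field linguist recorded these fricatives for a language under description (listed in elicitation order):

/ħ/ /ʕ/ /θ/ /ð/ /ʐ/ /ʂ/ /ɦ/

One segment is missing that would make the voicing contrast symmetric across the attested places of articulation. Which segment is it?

place of articulation  voiceless  voiced  
dental            θ         ð       
retroflex         ʂ         ʐ       
pharyngeal        ħ         ʕ       
glottal           —         ɦ       
The glottal row has no voiceless member, so the gap is the voiceless glottal fricative /h/.

/h/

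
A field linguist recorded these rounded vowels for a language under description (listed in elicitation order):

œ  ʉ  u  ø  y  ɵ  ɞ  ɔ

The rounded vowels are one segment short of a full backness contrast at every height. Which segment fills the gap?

/o/

height            front     central   back    
high              y         ʉ         u       
high-mid          ø         ɵ         —       
low-mid           œ         ɞ         ɔ       
The high-mid row has no back member, so the gap is the high-mid back rounded vowel /o/.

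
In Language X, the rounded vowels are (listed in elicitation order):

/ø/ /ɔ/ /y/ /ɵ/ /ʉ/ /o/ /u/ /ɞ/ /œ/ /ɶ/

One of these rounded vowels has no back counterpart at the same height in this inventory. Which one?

/ɶ/

High: /y/ ~ /ʉ/ ~ /u/
High-mid: /ø/ ~ /ɵ/ ~ /o/
Low-mid: /œ/ ~ /ɞ/ ~ /ɔ/
Low: only /ɶ/ (front); no back partner.
So /ɶ/ is the unpaired segment.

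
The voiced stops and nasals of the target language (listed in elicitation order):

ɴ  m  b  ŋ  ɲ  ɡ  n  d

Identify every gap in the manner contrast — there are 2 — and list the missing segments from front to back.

/ɟ/, /ɢ/

Oral stop: /b/ (bilabial), /d/ (alveolar), /ɡ/ (velar).
Nasal: /m/ (bilabial), /n/ (alveolar), /ɲ/ (palatal), /ŋ/ (velar), /ɴ/ (uvular).
Gaps, from front to back: palatal lacks oral stop (/ɟ/); uvular lacks oral stop (/ɢ/).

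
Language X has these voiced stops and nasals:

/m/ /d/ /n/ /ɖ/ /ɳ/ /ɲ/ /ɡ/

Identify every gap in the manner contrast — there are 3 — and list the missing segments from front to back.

bilabial: oral stop —, nasal /m/.
alveolar: oral stop /d/, nasal /n/.
retroflex: oral stop /ɖ/, nasal /ɳ/.
palatal: oral stop —, nasal /ɲ/.
velar: oral stop /ɡ/, nasal —.
Gaps, from front to back: bilabial lacks oral stop (/b/); palatal lacks oral stop (/ɟ/); velar lacks nasal (/ŋ/).

/b/, /ɟ/, /ŋ/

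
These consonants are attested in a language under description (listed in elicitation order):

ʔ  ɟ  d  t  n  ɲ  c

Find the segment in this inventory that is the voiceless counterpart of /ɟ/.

/c/

/ɟ/ is a voiced palatal stop.
The voiceless counterpart is a voiceless palatal stop — in this inventory, /c/.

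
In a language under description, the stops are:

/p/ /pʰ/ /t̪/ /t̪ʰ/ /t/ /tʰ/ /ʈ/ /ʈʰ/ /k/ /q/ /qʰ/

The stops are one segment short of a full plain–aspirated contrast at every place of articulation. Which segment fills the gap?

/kʰ/

place of articulation  plain     aspirated
bilabial          p         pʰ      
dental            t̪        t̪ʰ     
alveolar          t         tʰ      
retroflex         ʈ         ʈʰ      
velar             k         —       
uvular            q         qʰ      
The velar row has no aspirated member, so the gap is the aspirated velar stop /kʰ/.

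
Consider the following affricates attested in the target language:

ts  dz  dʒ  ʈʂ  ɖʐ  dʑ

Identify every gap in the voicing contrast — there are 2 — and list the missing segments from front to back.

/tʃ/, /tɕ/

Voiceless: /ts/ (alveolar), /ʈʂ/ (retroflex).
Voiced: /dz/ (alveolar), /dʒ/ (postalveolar), /ɖʐ/ (retroflex), /dʑ/ (alveolo-palatal).
Gaps, from front to back: postalveolar lacks voiceless (/tʃ/); alveolo-palatal lacks voiceless (/tɕ/).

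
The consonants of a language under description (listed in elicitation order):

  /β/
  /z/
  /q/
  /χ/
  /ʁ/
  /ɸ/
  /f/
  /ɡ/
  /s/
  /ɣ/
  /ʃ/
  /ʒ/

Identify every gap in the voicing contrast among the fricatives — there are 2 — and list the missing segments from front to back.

/v/, /x/

place of articulation  voiceless  voiced  
bilabial          ɸ         β       
labiodental       f         —       
alveolar          s         z       
postalveolar      ʃ         ʒ       
velar             —         ɣ       
uvular            χ         ʁ       
Gaps, from front to back: labiodental lacks voiced (/v/); velar lacks voiceless (/x/).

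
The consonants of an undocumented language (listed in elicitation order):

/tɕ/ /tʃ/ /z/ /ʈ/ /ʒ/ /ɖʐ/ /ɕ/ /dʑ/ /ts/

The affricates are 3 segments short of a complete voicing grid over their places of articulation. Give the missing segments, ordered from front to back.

/dz/, /dʒ/, /ʈʂ/

Voiceless: /ts/ (alveolar), /tʃ/ (postalveolar), /tɕ/ (alveolo-palatal).
Voiced: /ɖʐ/ (retroflex), /dʑ/ (alveolo-palatal).
Gaps, from front to back: alveolar lacks voiced (/dz/); postalveolar lacks voiced (/dʒ/); retroflex lacks voiceless (/ʈʂ/).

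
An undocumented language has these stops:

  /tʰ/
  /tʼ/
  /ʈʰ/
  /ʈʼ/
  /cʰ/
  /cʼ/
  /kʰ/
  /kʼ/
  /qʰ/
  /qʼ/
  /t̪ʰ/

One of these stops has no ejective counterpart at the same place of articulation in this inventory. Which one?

Alveolar: /tʰ/ ~ /tʼ/
Retroflex: /ʈʰ/ ~ /ʈʼ/
Palatal: /cʰ/ ~ /cʼ/
Velar: /kʰ/ ~ /kʼ/
Uvular: /qʰ/ ~ /qʼ/
Dental: only /t̪ʰ/ (aspirated); no ejective partner.
So /t̪ʰ/ is the unpaired segment.

/t̪ʰ/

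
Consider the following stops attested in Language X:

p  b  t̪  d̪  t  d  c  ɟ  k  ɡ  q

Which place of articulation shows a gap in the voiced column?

uvular

bilabial: voiceless /p/, voiced /b/.
dental: voiceless /t̪/, voiced /d̪/.
alveolar: voiceless /t/, voiced /d/.
palatal: voiceless /c/, voiced /ɟ/.
velar: voiceless /k/, voiced /ɡ/.
uvular: voiceless /q/, voiced —.
Every place of articulation has a voiced member except uvular, where /ɢ/ would be expected.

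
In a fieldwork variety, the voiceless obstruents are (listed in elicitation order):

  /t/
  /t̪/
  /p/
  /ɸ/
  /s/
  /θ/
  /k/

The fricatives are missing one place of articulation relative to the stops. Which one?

place of articulation  stop      fricative
bilabial          p         ɸ       
dental            t̪        θ       
alveolar          t         s       
velar             k         —       
Every place of articulation has a fricative member except velar, where /x/ would be expected.

velar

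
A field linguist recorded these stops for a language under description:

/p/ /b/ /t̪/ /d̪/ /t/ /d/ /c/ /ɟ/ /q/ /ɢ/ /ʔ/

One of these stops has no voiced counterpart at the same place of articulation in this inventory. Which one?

Bilabial: /p/ ~ /b/
Dental: /t̪/ ~ /d̪/
Alveolar: /t/ ~ /d/
Palatal: /c/ ~ /ɟ/
Uvular: /q/ ~ /ɢ/
Glottal: only /ʔ/ (voiceless); no voiced partner.
So /ʔ/ is the unpaired segment.

/ʔ/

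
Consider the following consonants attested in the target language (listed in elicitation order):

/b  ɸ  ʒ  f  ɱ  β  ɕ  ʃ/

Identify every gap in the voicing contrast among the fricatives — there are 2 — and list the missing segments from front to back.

/v/, /ʑ/

Voiceless: /ɸ/ (bilabial), /f/ (labiodental), /ʃ/ (postalveolar), /ɕ/ (alveolo-palatal).
Voiced: /β/ (bilabial), /ʒ/ (postalveolar).
Gaps, from front to back: labiodental lacks voiced (/v/); alveolo-palatal lacks voiced (/ʑ/).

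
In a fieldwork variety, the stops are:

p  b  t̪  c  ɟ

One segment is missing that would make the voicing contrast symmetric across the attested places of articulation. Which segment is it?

place of articulation  voiceless  voiced  
bilabial          p         b       
dental            t̪        —       
palatal           c         ɟ       
The dental row has no voiced member, so the gap is the voiced dental stop /d̪/.

/d̪/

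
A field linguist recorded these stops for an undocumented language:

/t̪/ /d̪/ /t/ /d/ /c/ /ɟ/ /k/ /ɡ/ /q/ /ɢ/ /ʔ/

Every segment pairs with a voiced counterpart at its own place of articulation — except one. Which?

/ʔ/

Dental: /t̪/ ~ /d̪/
Alveolar: /t/ ~ /d/
Palatal: /c/ ~ /ɟ/
Velar: /k/ ~ /ɡ/
Uvular: /q/ ~ /ɢ/
Glottal: only /ʔ/ (voiceless); no voiced partner.
So /ʔ/ is the unpaired segment.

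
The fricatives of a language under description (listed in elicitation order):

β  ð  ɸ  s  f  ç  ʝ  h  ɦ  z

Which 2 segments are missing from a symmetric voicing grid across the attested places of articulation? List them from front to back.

Voiceless: /ɸ/ (bilabial), /f/ (labiodental), /s/ (alveolar), /ç/ (palatal), /h/ (glottal).
Voiced: /β/ (bilabial), /ð/ (dental), /z/ (alveolar), /ʝ/ (palatal), /ɦ/ (glottal).
Gaps, from front to back: labiodental lacks voiced (/v/); dental lacks voiceless (/θ/).

/v/, /θ/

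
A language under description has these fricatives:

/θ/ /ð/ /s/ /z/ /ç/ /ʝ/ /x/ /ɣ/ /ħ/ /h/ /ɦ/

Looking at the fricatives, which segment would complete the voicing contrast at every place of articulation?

dental: voiceless /θ/, voiced /ð/.
alveolar: voiceless /s/, voiced /z/.
palatal: voiceless /ç/, voiced /ʝ/.
velar: voiceless /x/, voiced /ɣ/.
pharyngeal: voiceless /ħ/, voiced —.
glottal: voiceless /h/, voiced /ɦ/.
The pharyngeal row has no voiced member, so the gap is the voiced pharyngeal fricative /ʕ/.

/ʕ/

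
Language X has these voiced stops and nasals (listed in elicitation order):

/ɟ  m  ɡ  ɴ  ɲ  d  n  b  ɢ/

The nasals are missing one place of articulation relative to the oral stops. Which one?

velar

bilabial: oral stop /b/, nasal /m/.
alveolar: oral stop /d/, nasal /n/.
palatal: oral stop /ɟ/, nasal /ɲ/.
velar: oral stop /ɡ/, nasal —.
uvular: oral stop /ɢ/, nasal /ɴ/.
Every place of articulation has a nasal member except velar, where /ŋ/ would be expected.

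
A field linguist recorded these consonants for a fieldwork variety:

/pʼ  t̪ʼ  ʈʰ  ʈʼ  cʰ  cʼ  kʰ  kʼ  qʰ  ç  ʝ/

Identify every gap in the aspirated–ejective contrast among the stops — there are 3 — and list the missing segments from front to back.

place of articulation  aspirated  ejective
bilabial          —         pʼ      
dental            —         t̪ʼ     
retroflex         ʈʰ        ʈʼ      
palatal           cʰ        cʼ      
velar             kʰ        kʼ      
uvular            qʰ        —       
Gaps, from front to back: bilabial lacks aspirated (/pʰ/); dental lacks aspirated (/t̪ʰ/); uvular lacks ejective (/qʼ/).

/pʰ/, /t̪ʰ/, /qʼ/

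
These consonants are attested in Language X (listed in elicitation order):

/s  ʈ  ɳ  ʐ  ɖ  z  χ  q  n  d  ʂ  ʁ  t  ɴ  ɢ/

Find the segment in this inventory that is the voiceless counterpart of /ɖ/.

/ɖ/ is a voiced retroflex stop.
The voiceless counterpart is a voiceless retroflex stop — in this inventory, /ʈ/.

/ʈ/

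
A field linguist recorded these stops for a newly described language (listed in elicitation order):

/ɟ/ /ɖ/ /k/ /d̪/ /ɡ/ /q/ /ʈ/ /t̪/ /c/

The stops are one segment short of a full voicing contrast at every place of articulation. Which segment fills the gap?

dental: voiceless /t̪/, voiced /d̪/.
retroflex: voiceless /ʈ/, voiced /ɖ/.
palatal: voiceless /c/, voiced /ɟ/.
velar: voiceless /k/, voiced /ɡ/.
uvular: voiceless /q/, voiced —.
The uvular row has no voiced member, so the gap is the voiced uvular stop /ɢ/.

/ɢ/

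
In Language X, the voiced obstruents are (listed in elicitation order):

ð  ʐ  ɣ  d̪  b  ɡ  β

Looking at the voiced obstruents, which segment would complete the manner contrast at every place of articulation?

place of articulation  stop      fricative
bilabial          b         β       
dental            d̪        ð       
retroflex         —         ʐ       
velar             ɡ         ɣ       
The retroflex row has no stop member, so the gap is the retroflex stop /ɖ/.

/ɖ/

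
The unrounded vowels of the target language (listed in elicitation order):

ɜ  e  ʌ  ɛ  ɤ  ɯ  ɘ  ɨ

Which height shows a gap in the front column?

Front: /e/ (high-mid), /ɛ/ (low-mid).
Central: /ɨ/ (high), /ɘ/ (high-mid), /ɜ/ (low-mid).
Back: /ɯ/ (high), /ɤ/ (high-mid), /ʌ/ (low-mid).
Every height has a front member except high, where /i/ would be expected.

high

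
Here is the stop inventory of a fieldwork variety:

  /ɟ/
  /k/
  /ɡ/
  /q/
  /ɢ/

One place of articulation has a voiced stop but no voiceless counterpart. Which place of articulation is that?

palatal

palatal: voiceless —, voiced /ɟ/.
velar: voiceless /k/, voiced /ɡ/.
uvular: voiceless /q/, voiced /ɢ/.
Every place of articulation has a voiceless member except palatal, where /c/ would be expected.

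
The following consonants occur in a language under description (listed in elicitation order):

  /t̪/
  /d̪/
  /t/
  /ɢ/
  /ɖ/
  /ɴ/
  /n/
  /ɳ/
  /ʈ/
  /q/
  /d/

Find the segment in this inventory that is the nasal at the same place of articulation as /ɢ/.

/ɴ/

/ɢ/ is a voiced uvular stop.
The nasal at the same place is an uvular nasal — in this inventory, /ɴ/.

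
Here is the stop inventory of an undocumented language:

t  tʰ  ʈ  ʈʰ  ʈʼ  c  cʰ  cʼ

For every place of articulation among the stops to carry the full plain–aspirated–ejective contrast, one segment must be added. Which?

/tʼ/

place of articulation  plain     aspirated  ejective
alveolar          t         tʰ        —       
retroflex         ʈ         ʈʰ        ʈʼ      
palatal           c         cʰ        cʼ      
The alveolar row has no ejective member, so the gap is the ejective alveolar stop /tʼ/.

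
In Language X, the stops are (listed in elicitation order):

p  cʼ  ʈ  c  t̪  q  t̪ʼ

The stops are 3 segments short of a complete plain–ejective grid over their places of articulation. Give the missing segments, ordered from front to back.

/pʼ/, /ʈʼ/, /qʼ/

place of articulation  plain     ejective
bilabial          p         —       
dental            t̪        t̪ʼ     
retroflex         ʈ         —       
palatal           c         cʼ      
uvular            q         —       
Gaps, from front to back: bilabial lacks ejective (/pʼ/); retroflex lacks ejective (/ʈʼ/); uvular lacks ejective (/qʼ/).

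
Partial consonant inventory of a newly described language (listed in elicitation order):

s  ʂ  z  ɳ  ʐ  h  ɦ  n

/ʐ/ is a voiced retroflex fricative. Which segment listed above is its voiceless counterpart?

The voiceless counterpart is a voiceless retroflex fricative — in this inventory, /ʂ/.

/ʂ/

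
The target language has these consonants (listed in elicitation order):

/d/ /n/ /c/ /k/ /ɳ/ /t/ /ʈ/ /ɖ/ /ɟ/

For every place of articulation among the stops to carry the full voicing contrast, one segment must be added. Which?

/ɡ/

place of articulation  voiceless  voiced  
alveolar          t         d       
retroflex         ʈ         ɖ       
palatal           c         ɟ       
velar             k         —       
The velar row has no voiced member, so the gap is the voiced velar stop /ɡ/.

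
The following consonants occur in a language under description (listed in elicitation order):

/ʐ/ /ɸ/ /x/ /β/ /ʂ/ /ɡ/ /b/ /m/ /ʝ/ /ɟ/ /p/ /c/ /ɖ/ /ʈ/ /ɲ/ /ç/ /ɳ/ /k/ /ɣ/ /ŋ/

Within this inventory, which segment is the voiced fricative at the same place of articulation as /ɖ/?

/ɖ/ is a voiced retroflex stop.
The voiced fricative at the same place is a voiced retroflex fricative — in this inventory, /ʐ/.

/ʐ/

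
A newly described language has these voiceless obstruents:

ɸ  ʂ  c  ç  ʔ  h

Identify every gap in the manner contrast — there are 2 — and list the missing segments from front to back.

/p/, /ʈ/

bilabial: stop —, fricative /ɸ/.
retroflex: stop —, fricative /ʂ/.
palatal: stop /c/, fricative /ç/.
glottal: stop /ʔ/, fricative /h/.
Gaps, from front to back: bilabial lacks stop (/p/); retroflex lacks stop (/ʈ/).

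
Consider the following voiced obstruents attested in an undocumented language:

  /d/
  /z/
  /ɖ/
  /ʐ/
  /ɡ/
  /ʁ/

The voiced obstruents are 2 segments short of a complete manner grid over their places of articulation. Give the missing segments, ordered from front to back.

/ɣ/, /ɢ/

alveolar: stop /d/, fricative /z/.
retroflex: stop /ɖ/, fricative /ʐ/.
velar: stop /ɡ/, fricative —.
uvular: stop —, fricative /ʁ/.
Gaps, from front to back: velar lacks fricative (/ɣ/); uvular lacks stop (/ɢ/).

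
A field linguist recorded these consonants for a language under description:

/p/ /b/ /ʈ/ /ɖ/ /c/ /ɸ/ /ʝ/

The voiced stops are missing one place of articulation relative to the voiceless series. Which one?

place of articulation  voiceless  voiced  
bilabial          p         b       
retroflex         ʈ         ɖ       
palatal           c         —       
Every place of articulation has a voiced member except palatal, where /ɟ/ would be expected.

palatal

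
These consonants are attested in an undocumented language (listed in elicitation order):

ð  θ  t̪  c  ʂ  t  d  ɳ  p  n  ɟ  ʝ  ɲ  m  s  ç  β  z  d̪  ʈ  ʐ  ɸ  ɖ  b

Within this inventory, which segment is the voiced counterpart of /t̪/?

/d̪/

/t̪/ is a voiceless dental stop.
The voiced counterpart is a voiced dental stop — in this inventory, /d̪/.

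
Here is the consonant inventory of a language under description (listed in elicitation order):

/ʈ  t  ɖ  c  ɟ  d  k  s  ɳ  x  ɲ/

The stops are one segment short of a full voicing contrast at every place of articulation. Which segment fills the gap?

/ɡ/

place of articulation  voiceless  voiced  
alveolar          t         d       
retroflex         ʈ         ɖ       
palatal           c         ɟ       
velar             k         —       
The velar row has no voiced member, so the gap is the voiced velar stop /ɡ/.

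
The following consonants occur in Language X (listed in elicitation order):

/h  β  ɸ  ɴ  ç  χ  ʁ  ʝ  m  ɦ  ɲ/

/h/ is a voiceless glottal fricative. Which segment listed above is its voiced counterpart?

/ɦ/

The voiced counterpart is a voiced glottal fricative — in this inventory, /ɦ/.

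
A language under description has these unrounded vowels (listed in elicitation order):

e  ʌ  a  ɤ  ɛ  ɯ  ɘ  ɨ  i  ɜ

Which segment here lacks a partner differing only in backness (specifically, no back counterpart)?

/a/

High: /i/ ~ /ɨ/ ~ /ɯ/
High-mid: /e/ ~ /ɘ/ ~ /ɤ/
Low-mid: /ɛ/ ~ /ɜ/ ~ /ʌ/
Low: only /a/ (front); no back partner.
So /a/ is the unpaired segment.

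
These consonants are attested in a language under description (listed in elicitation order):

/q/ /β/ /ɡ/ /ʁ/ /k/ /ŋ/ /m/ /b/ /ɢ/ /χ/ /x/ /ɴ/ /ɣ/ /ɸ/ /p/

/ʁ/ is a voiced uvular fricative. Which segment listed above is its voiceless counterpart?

/χ/

The voiceless counterpart is a voiceless uvular fricative — in this inventory, /χ/.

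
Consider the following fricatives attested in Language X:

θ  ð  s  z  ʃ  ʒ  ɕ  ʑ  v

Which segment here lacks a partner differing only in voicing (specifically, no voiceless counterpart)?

/v/

Dental: /θ/ ~ /ð/
Alveolar: /s/ ~ /z/
Postalveolar: /ʃ/ ~ /ʒ/
Alveolo-palatal: /ɕ/ ~ /ʑ/
Labiodental: only /v/ (voiced); no voiceless partner.
So /v/ is the unpaired segment.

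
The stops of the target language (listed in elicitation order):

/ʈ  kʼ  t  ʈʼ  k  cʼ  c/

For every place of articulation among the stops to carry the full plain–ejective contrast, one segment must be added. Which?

/tʼ/

Plain: /t/ (alveolar), /ʈ/ (retroflex), /c/ (palatal), /k/ (velar).
Ejective: /ʈʼ/ (retroflex), /cʼ/ (palatal), /kʼ/ (velar).
The alveolar row has no ejective member, so the gap is the ejective alveolar stop /tʼ/.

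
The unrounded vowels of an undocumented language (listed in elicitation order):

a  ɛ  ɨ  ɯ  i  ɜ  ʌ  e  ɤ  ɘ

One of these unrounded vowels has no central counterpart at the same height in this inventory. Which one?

High: /i/ ~ /ɨ/ ~ /ɯ/
High-mid: /e/ ~ /ɘ/ ~ /ɤ/
Low-mid: /ɛ/ ~ /ɜ/ ~ /ʌ/
Low: only /a/ (front); no central partner.
So /a/ is the unpaired segment.

/a/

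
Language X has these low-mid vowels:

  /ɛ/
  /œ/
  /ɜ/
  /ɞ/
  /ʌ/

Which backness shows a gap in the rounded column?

Unrounded: /ɛ/ (front), /ɜ/ (central), /ʌ/ (back).
Rounded: /œ/ (front), /ɞ/ (central).
Every backness has a rounded member except back, where /ɔ/ would be expected.

back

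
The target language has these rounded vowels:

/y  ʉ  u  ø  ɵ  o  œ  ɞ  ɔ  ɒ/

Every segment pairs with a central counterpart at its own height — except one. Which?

/ɒ/

High: /y/ ~ /ʉ/ ~ /u/
High-mid: /ø/ ~ /ɵ/ ~ /o/
Low-mid: /œ/ ~ /ɞ/ ~ /ɔ/
Low: only /ɒ/ (back); no central partner.
So /ɒ/ is the unpaired segment.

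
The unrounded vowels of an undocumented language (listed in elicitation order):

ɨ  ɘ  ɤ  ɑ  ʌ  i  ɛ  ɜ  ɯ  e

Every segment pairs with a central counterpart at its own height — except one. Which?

/ɑ/

High: /i/ ~ /ɨ/ ~ /ɯ/
High-mid: /e/ ~ /ɘ/ ~ /ɤ/
Low-mid: /ɛ/ ~ /ɜ/ ~ /ʌ/
Low: only /ɑ/ (back); no central partner.
So /ɑ/ is the unpaired segment.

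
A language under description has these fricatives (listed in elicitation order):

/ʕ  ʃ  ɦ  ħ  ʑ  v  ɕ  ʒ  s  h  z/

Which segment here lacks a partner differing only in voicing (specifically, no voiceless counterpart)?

/v/

Alveolar: /s/ ~ /z/
Postalveolar: /ʃ/ ~ /ʒ/
Alveolo-palatal: /ɕ/ ~ /ʑ/
Pharyngeal: /ħ/ ~ /ʕ/
Glottal: /h/ ~ /ɦ/
Labiodental: only /v/ (voiced); no voiceless partner.
So /v/ is the unpaired segment.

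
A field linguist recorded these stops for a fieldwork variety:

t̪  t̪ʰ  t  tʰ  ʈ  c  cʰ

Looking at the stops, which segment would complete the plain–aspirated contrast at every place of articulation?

place of articulation  plain     aspirated
dental            t̪        t̪ʰ     
alveolar          t         tʰ      
retroflex         ʈ         —       
palatal           c         cʰ      
The retroflex row has no aspirated member, so the gap is the aspirated retroflex stop /ʈʰ/.

/ʈʰ/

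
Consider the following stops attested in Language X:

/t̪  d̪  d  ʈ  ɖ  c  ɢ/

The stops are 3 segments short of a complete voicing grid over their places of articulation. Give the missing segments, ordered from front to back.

/t/, /ɟ/, /q/

Voiceless: /t̪/ (dental), /ʈ/ (retroflex), /c/ (palatal).
Voiced: /d̪/ (dental), /d/ (alveolar), /ɖ/ (retroflex), /ɢ/ (uvular).
Gaps, from front to back: alveolar lacks voiceless (/t/); palatal lacks voiced (/ɟ/); uvular lacks voiceless (/q/).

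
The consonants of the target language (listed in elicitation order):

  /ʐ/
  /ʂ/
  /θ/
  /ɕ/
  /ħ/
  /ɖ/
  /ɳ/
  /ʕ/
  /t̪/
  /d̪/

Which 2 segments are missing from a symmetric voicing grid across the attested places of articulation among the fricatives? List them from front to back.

/ð/, /ʑ/

dental: voiceless /θ/, voiced —.
retroflex: voiceless /ʂ/, voiced /ʐ/.
alveolo-palatal: voiceless /ɕ/, voiced —.
pharyngeal: voiceless /ħ/, voiced /ʕ/.
Gaps, from front to back: dental lacks voiced (/ð/); alveolo-palatal lacks voiced (/ʑ/).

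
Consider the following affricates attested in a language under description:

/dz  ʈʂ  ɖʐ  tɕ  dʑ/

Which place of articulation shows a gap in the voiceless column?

alveolar

Voiceless: /ʈʂ/ (retroflex), /tɕ/ (alveolo-palatal).
Voiced: /dz/ (alveolar), /ɖʐ/ (retroflex), /dʑ/ (alveolo-palatal).
Every place of articulation has a voiceless member except alveolar, where /ts/ would be expected.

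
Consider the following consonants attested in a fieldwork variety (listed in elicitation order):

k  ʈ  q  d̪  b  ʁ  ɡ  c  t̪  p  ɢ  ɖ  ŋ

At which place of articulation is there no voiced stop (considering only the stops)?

palatal

place of articulation  voiceless  voiced  
bilabial          p         b       
dental            t̪        d̪      
retroflex         ʈ         ɖ       
palatal           c         —       
velar             k         ɡ       
uvular            q         ɢ       
Every place of articulation has a voiced member except palatal, where /ɟ/ would be expected.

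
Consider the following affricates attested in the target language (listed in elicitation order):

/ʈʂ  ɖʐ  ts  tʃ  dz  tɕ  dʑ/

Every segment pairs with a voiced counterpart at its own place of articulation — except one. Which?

Alveolar: /ts/ ~ /dz/
Retroflex: /ʈʂ/ ~ /ɖʐ/
Alveolo-palatal: /tɕ/ ~ /dʑ/
Postalveolar: only /tʃ/ (voiceless); no voiced partner.
So /tʃ/ is the unpaired segment.

/tʃ/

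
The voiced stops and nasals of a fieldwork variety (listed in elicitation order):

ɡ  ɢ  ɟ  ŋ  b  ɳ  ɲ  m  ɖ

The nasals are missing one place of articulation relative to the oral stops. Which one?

Oral stop: /b/ (bilabial), /ɖ/ (retroflex), /ɟ/ (palatal), /ɡ/ (velar), /ɢ/ (uvular).
Nasal: /m/ (bilabial), /ɳ/ (retroflex), /ɲ/ (palatal), /ŋ/ (velar).
Every place of articulation has a nasal member except uvular, where /ɴ/ would be expected.

uvular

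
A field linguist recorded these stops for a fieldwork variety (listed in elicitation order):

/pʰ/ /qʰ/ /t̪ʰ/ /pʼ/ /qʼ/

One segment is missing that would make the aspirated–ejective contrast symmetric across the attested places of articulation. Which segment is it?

/t̪ʼ/

place of articulation  aspirated  ejective
bilabial          pʰ        pʼ      
dental            t̪ʰ       —       
uvular            qʰ        qʼ      
The dental row has no ejective member, so the gap is the ejective dental stop /t̪ʼ/.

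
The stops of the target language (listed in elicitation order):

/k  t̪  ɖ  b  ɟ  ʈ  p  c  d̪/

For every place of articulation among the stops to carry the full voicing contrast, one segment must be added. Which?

bilabial: voiceless /p/, voiced /b/.
dental: voiceless /t̪/, voiced /d̪/.
retroflex: voiceless /ʈ/, voiced /ɖ/.
palatal: voiceless /c/, voiced /ɟ/.
velar: voiceless /k/, voiced —.
The velar row has no voiced member, so the gap is the voiced velar stop /ɡ/.

/ɡ/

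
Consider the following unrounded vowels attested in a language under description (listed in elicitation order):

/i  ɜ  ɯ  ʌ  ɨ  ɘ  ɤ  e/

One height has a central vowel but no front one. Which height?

low-mid

height            front     central   back    
high              i         ɨ         ɯ       
high-mid          e         ɘ         ɤ       
low-mid           —         ɜ         ʌ       
Every height has a front member except low-mid, where /ɛ/ would be expected.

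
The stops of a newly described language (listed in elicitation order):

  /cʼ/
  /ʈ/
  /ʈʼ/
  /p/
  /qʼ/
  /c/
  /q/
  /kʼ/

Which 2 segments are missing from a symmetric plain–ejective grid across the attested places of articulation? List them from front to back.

/pʼ/, /k/

bilabial: plain /p/, ejective —.
retroflex: plain /ʈ/, ejective /ʈʼ/.
palatal: plain /c/, ejective /cʼ/.
velar: plain —, ejective /kʼ/.
uvular: plain /q/, ejective /qʼ/.
Gaps, from front to back: bilabial lacks ejective (/pʼ/); velar lacks plain (/k/).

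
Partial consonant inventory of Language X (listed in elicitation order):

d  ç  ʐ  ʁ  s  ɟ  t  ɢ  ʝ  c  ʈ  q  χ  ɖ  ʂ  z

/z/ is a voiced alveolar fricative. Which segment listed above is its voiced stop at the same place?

The voiced stop at the same place is a voiced alveolar stop — in this inventory, /d/.

/d/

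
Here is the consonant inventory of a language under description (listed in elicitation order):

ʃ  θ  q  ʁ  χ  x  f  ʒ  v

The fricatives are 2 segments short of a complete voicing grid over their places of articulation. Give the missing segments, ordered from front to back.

labiodental: voiceless /f/, voiced /v/.
dental: voiceless /θ/, voiced —.
postalveolar: voiceless /ʃ/, voiced /ʒ/.
velar: voiceless /x/, voiced —.
uvular: voiceless /χ/, voiced /ʁ/.
Gaps, from front to back: dental lacks voiced (/ð/); velar lacks voiced (/ɣ/).

/ð/, /ɣ/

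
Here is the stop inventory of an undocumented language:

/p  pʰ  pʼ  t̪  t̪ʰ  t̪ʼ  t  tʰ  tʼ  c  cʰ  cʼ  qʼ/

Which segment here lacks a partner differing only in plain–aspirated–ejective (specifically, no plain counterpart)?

Bilabial: /p/ ~ /pʰ/ ~ /pʼ/
Dental: /t̪/ ~ /t̪ʰ/ ~ /t̪ʼ/
Alveolar: /t/ ~ /tʰ/ ~ /tʼ/
Palatal: /c/ ~ /cʰ/ ~ /cʼ/
Uvular: only /qʼ/ (ejective); no plain partner.
So /qʼ/ is the unpaired segment.

/qʼ/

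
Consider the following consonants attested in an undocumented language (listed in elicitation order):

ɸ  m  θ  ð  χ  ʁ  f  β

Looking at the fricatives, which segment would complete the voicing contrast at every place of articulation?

/v/

place of articulation  voiceless  voiced  
bilabial          ɸ         β       
labiodental       f         —       
dental            θ         ð       
uvular            χ         ʁ       
The labiodental row has no voiced member, so the gap is the voiced labiodental fricative /v/.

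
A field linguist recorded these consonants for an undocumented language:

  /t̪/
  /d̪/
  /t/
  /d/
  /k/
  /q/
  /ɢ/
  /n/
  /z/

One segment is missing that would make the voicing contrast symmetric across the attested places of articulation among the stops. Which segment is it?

/ɡ/

Voiceless: /t̪/ (dental), /t/ (alveolar), /k/ (velar), /q/ (uvular).
Voiced: /d̪/ (dental), /d/ (alveolar), /ɢ/ (uvular).
The velar row has no voiced member, so the gap is the voiced velar stop /ɡ/.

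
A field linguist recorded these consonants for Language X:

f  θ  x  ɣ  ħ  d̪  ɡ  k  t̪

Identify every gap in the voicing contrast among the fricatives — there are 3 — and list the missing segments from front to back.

/v/, /ð/, /ʕ/

place of articulation  voiceless  voiced  
labiodental       f         —       
dental            θ         —       
velar             x         ɣ       
pharyngeal        ħ         —       
Gaps, from front to back: labiodental lacks voiced (/v/); dental lacks voiced (/ð/); pharyngeal lacks voiced (/ʕ/).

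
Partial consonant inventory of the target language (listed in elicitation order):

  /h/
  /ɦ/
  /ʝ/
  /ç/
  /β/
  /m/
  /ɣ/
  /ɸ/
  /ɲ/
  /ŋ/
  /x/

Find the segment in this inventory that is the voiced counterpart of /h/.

/h/ is a voiceless glottal fricative.
The voiced counterpart is a voiced glottal fricative — in this inventory, /ɦ/.

/ɦ/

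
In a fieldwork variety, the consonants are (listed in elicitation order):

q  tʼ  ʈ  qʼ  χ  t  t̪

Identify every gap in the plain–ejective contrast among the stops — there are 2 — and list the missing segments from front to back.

/t̪ʼ/, /ʈʼ/

dental: plain /t̪/, ejective —.
alveolar: plain /t/, ejective /tʼ/.
retroflex: plain /ʈ/, ejective —.
uvular: plain /q/, ejective /qʼ/.
Gaps, from front to back: dental lacks ejective (/t̪ʼ/); retroflex lacks ejective (/ʈʼ/).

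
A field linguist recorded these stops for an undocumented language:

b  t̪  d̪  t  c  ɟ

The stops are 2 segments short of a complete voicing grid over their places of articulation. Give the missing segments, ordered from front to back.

/p/, /d/

Voiceless: /t̪/ (dental), /t/ (alveolar), /c/ (palatal).
Voiced: /b/ (bilabial), /d̪/ (dental), /ɟ/ (palatal).
Gaps, from front to back: bilabial lacks voiceless (/p/); alveolar lacks voiced (/d/).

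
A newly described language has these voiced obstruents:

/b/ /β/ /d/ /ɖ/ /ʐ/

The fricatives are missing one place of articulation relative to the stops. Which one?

alveolar

bilabial: stop /b/, fricative /β/.
alveolar: stop /d/, fricative —.
retroflex: stop /ɖ/, fricative /ʐ/.
Every place of articulation has a fricative member except alveolar, where /z/ would be expected.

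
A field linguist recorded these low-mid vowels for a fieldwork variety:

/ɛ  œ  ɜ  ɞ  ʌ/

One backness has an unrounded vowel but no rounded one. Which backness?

back

Unrounded: /ɛ/ (front), /ɜ/ (central), /ʌ/ (back).
Rounded: /œ/ (front), /ɞ/ (central).
Every backness has a rounded member except back, where /ɔ/ would be expected.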